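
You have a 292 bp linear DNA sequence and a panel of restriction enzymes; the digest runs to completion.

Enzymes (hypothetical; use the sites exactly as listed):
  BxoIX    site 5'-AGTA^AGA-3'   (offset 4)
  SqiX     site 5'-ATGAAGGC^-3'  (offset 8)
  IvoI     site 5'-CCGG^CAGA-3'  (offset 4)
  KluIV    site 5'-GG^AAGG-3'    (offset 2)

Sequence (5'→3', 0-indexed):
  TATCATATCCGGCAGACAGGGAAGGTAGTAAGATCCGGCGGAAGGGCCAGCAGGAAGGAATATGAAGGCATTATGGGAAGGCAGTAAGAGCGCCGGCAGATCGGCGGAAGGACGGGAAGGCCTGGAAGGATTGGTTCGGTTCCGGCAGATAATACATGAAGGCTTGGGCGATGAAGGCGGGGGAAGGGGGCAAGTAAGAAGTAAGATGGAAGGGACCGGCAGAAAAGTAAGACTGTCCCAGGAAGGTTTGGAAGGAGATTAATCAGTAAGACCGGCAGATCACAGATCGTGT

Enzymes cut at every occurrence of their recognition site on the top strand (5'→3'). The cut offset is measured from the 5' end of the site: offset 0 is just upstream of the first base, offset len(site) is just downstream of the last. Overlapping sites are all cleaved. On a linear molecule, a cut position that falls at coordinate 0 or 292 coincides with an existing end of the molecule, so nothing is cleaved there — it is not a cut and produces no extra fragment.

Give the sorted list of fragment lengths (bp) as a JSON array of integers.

Per-enzyme occurrences:
  BxoIX (AGTAAGA, off=4): starts [26, 82, 192, 199, 225, 264] → cuts [30, 86, 196, 203, 229, 268]
  SqiX (ATGAAGGC, off=8): starts [61, 155, 170] → cuts [69, 163, 178]
  IvoI (CCGGCAGA, off=4): starts [8, 92, 141, 215, 271] → cuts [12, 96, 145, 219, 275]
  KluIV (GGAAGG, off=2): starts [19, 39, 52, 75, 105, 114, 123, 181, 207, 240, 249] → cuts [21, 41, 54, 77, 107, 116, 125, 183, 209, 242, 251]

Pooled cuts: [12, 21, 30, 41, 54, 69, 77, 86, 96, 107, 116, 125, 145, 163, 178, 183, 196, 203, 209, 219, 229, 242, 251, 268, 275]

Fragment lengths:
  [0,12): 12 bp
  [12,21): 9 bp
  [21,30): 9 bp
  [30,41): 11 bp
  [41,54): 13 bp
  [54,69): 15 bp
  [69,77): 8 bp
  [77,86): 9 bp
  [86,96): 10 bp
  [96,107): 11 bp
  [107,116): 9 bp
  [116,125): 9 bp
  [125,145): 20 bp
  [145,163): 18 bp
  [163,178): 15 bp
  [178,183): 5 bp
  [183,196): 13 bp
  [196,203): 7 bp
  [203,209): 6 bp
  [209,219): 10 bp
  [219,229): 10 bp
  [229,242): 13 bp
  [242,251): 9 bp
  [251,268): 17 bp
  [268,275): 7 bp
  [275,292): 17 bp

[5,6,7,7,8,9,9,9,9,9,9,10,10,10,11,11,12,13,13,13,15,15,17,17,18,20]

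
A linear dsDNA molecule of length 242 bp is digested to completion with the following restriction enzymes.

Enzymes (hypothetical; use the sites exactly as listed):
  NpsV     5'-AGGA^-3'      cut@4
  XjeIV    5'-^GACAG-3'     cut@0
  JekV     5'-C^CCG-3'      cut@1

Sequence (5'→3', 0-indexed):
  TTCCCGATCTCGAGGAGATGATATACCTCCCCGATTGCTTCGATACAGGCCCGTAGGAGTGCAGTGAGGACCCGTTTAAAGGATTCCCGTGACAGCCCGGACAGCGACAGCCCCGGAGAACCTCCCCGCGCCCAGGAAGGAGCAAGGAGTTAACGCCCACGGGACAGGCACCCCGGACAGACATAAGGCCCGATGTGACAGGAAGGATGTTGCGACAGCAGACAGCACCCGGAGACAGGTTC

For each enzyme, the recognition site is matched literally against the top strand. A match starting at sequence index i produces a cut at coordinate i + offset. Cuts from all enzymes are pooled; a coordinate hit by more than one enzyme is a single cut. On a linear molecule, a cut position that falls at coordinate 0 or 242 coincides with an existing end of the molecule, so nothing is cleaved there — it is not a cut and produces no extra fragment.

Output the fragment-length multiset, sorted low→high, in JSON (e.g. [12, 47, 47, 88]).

Scan for sites:
  NpsV (AGGA, off=4): starts [12, 54, 66, 79, 133, 137, 144, 199, 203] → cuts [16, 58, 70, 83, 137, 141, 148, 203, 207]
  XjeIV (GACAG, off=0): starts [90, 99, 105, 162, 175, 196, 213, 220, 233] → cuts [90, 99, 105, 162, 175, 196, 213, 220, 233]
  JekV (CCCG, off=1): starts [2, 29, 49, 70, 85, 95, 111, 124, 171, 188, 227] → cuts [3, 30, 50, 71, 86, 96, 112, 125, 172, 189, 228]

Pooled cuts: [3, 16, 30, 50, 58, 70, 71, 83, 86, 90, 96, 99, 105, 112, 125, 137, 141, 148, 162, 172, 175, 189, 196, 203, 207, 213, 220, 228, 233]

Fragments:
  [0,3): 3 bp
  [3,16): 13 bp
  [16,30): 14 bp
  [30,50): 20 bp
  [50,58): 8 bp
  [58,70): 12 bp
  [70,71): 1 bp
  [71,83): 12 bp
  [83,86): 3 bp
  [86,90): 4 bp
  [90,96): 6 bp
  [96,99): 3 bp
  [99,105): 6 bp
  [105,112): 7 bp
  [112,125): 13 bp
  [125,137): 12 bp
  [137,141): 4 bp
  [141,148): 7 bp
  [148,162): 14 bp
  [162,172): 10 bp
  [172,175): 3 bp
  [175,189): 14 bp
  [189,196): 7 bp
  [196,203): 7 bp
  [203,207): 4 bp
  [207,213): 6 bp
  [213,220): 7 bp
  [220,228): 8 bp
  [228,233): 5 bp
  [233,242): 9 bp

[1,3,3,3,3,4,4,4,5,6,6,6,7,7,7,7,7,8,8,9,10,12,12,12,13,13,14,14,14,20]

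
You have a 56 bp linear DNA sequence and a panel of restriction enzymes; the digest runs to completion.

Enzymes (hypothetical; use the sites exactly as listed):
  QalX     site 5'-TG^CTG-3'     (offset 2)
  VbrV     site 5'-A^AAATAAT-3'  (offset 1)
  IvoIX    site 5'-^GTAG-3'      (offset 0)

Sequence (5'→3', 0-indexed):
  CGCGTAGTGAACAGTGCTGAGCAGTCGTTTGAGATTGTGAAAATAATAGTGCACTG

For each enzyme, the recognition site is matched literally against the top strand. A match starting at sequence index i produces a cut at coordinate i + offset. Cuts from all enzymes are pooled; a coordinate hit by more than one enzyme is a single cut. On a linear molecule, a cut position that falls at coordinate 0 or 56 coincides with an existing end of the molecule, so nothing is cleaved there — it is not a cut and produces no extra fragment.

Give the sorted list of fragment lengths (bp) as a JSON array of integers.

Per-enzyme occurrences:
  QalX TGCTG/2: at [14] ⇒ [16]
  VbrV AAAATAAT/1: at [39] ⇒ [40]
  IvoIX GTAG/0: at [3] ⇒ [3]

Pooled cuts: [3, 16, 40]

Fragment lengths:
  [0,3): 3 bp
  [3,16): 13 bp
  [16,40): 24 bp
  [40,56): 16 bp

[3,13,16,24]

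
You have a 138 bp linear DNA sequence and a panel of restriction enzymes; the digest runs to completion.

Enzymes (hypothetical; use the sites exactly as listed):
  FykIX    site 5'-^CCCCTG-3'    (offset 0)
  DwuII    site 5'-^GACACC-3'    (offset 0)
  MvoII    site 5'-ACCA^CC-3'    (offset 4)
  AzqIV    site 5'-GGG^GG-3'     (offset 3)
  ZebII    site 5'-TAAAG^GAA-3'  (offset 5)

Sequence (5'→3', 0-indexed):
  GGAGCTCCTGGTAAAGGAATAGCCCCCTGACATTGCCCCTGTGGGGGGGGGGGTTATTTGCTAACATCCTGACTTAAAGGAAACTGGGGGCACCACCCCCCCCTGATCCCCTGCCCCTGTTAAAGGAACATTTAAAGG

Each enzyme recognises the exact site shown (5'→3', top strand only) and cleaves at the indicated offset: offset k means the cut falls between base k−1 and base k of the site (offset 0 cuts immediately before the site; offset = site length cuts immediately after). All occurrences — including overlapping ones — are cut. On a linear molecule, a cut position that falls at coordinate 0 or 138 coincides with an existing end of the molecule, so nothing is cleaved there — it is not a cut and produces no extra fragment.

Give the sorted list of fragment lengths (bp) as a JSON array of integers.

[1,1,1,1,1,1,4,6,7,7,8,9,10,12,12,13,16,28]

Per-enzyme occurrences:
  FykIX CCCCTG/0: at [23, 35, 99, 107, 113] ⇒ [23, 35, 99, 107, 113]
  DwuII (GACACC, off=0): no sites
  MvoII ACCACC/4: at [91] ⇒ [95]
  AzqIV GGGGG/3: at [42, 43, 44, 45, 46, 47, 48, 85] ⇒ [45, 46, 47, 48, 49, 50, 51, 88]
  ZebII TAAAGGAA/5: at [11, 74, 120] ⇒ [16, 79, 125]

All cut coordinates (distinct, sorted): [16, 23, 35, 45, 46, 47, 48, 49, 50, 51, 79, 88, 95, 99, 107, 113, 125]

Fragments:
  [0,16): 16 bp
  [16,23): 7 bp
  [23,35): 12 bp
  [35,45): 10 bp
  [45,46): 1 bp
  [46,47): 1 bp
  [47,48): 1 bp
  [48,49): 1 bp
  [49,50): 1 bp
  [50,51): 1 bp
  [51,79): 28 bp
  [79,88): 9 bp
  [88,95): 7 bp
  [95,99): 4 bp
  [99,107): 8 bp
  [107,113): 6 bp
  [113,125): 12 bp
  [125,138): 13 bp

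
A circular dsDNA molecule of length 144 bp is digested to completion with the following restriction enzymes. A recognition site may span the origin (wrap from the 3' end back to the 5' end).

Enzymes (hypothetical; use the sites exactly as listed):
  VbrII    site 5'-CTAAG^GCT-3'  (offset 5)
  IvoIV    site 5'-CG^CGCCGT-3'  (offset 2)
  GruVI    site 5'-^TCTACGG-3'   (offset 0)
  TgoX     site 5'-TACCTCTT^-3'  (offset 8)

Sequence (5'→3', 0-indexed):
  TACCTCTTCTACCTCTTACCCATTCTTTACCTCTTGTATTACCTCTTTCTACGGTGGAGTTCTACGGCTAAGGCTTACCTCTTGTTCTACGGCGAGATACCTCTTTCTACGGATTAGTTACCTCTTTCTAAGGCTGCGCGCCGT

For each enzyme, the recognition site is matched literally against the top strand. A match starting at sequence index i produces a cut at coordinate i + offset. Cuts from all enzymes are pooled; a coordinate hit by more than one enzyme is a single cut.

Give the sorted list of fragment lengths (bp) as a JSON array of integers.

[2,6,6,9,11,12,12,13,14,18,20,21]

Site scan:
  VbrII (CTAAGGCT, off=5): starts [67, 127] → cuts [72, 132]
  IvoIV (CGCGCCGT, off=2): starts [136] → cuts [138]
  GruVI (TCTACGG, off=0): starts [47, 60, 85, 105] → cuts [47, 60, 85, 105]
  TgoX (TACCTCTT, off=8): starts [0, 9, 27, 39, 75, 97, 118] → cuts [8, 17, 35, 47, 83, 105, 126]

Pooled cuts: [8, 17, 35, 47, 60, 72, 83, 85, 105, 126, 132, 138]

Fragment lengths:
  8→17: 9 bp
  17→35: 18 bp
  35→47: 12 bp
  47→60: 13 bp
  60→72: 12 bp
  72→83: 11 bp
  83→85: 2 bp
  85→105: 20 bp
  105→126: 21 bp
  126→132: 6 bp
  132→138: 6 bp
  138→8 (wrap): 144-138+8 = 14 bp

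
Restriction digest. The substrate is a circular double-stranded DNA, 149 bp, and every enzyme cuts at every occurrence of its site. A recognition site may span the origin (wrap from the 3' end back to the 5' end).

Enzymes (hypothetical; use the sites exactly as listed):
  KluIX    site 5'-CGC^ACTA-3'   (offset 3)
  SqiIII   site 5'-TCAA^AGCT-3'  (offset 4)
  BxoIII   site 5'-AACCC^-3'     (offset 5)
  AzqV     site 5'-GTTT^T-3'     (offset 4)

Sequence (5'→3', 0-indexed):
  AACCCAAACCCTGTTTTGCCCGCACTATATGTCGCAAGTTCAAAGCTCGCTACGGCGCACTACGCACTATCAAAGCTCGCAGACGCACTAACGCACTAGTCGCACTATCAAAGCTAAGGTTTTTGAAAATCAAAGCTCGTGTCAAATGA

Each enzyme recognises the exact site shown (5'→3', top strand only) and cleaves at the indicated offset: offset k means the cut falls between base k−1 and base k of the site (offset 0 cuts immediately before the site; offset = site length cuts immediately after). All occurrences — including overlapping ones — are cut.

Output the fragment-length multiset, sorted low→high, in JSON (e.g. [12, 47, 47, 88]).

Per-enzyme occurrences:
  KluIX CGCACTA/3: at [20, 55, 62, 83, 91, 100] ⇒ [23, 58, 65, 86, 94, 103]
  SqiIII TCAAAGCT/4: at [39, 69, 107, 129] ⇒ [43, 73, 111, 133]
  BxoIII AACCC/5: at [0, 6] ⇒ [5, 11]
  AzqV GTTTT/4: at [12, 118] ⇒ [16, 122]

All cut coordinates (distinct, sorted): [5, 11, 16, 23, 43, 58, 65, 73, 86, 94, 103, 111, 122, 133]

Fragment lengths:
  5→11: 6 bp
  11→16: 5 bp
  16→23: 7 bp
  23→43: 20 bp
  43→58: 15 bp
  58→65: 7 bp
  65→73: 8 bp
  73→86: 13 bp
  86→94: 8 bp
  94→103: 9 bp
  103→111: 8 bp
  111→122: 11 bp
  122→133: 11 bp
  133→5 (wrap): 149-133+5 = 21 bp

[5,6,7,7,8,8,8,9,11,11,13,15,20,21]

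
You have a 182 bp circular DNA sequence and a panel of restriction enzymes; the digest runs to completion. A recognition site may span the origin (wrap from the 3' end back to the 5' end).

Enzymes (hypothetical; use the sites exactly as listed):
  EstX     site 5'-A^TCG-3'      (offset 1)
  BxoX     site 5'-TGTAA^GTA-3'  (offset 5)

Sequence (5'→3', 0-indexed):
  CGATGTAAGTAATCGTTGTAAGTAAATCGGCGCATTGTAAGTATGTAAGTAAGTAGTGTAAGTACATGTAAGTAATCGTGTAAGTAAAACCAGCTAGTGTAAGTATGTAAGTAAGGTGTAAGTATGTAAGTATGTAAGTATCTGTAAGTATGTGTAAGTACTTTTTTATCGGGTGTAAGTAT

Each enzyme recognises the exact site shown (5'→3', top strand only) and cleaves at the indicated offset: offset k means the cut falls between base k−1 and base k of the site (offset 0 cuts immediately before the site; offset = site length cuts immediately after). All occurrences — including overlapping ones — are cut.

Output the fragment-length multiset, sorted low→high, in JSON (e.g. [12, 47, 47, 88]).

[3,4,4,5,8,8,8,8,8,9,9,10,10,10,10,11,11,13,14,19]

Scan for sites:
  EstX ATCG/1: at [11, 25, 74, 167, 180] ⇒ [12, 26, 75, 168, 181]
  BxoX TGTAAGTA/5: at [3, 16, 35, 43, 56, 66, 78, 97, 105, 116, 124, 132, 142, 152, 173] ⇒ [8, 21, 40, 48, 61, 71, 83, 102, 110, 121, 129, 137, 147, 157, 178]

All cut coordinates (distinct, sorted): [8, 12, 21, 26, 40, 48, 61, 71, 75, 83, 102, 110, 121, 129, 137, 147, 157, 168, 178, 181]

Fragments:
  8→12: 4 bp
  12→21: 9 bp
  21→26: 5 bp
  26→40: 14 bp
  40→48: 8 bp
  48→61: 13 bp
  61→71: 10 bp
  71→75: 4 bp
  75→83: 8 bp
  83→102: 19 bp
  102→110: 8 bp
  110→121: 11 bp
  121→129: 8 bp
  129→137: 8 bp
  137→147: 10 bp
  147→157: 10 bp
  157→168: 11 bp
  168→178: 10 bp
  178→181: 3 bp
  181→8 (wrap): 182-181+8 = 9 bp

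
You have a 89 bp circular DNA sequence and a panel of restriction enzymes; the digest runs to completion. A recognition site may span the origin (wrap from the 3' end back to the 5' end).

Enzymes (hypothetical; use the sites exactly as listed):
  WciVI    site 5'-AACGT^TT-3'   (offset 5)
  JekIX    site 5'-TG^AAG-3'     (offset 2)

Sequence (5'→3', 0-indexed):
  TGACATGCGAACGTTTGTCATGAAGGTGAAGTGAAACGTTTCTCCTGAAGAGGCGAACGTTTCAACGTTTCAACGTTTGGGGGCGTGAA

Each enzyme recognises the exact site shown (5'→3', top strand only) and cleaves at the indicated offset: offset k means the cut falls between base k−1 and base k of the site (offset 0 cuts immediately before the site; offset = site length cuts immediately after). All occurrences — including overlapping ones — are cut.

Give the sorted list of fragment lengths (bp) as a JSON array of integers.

Site scan:
  WciVI AACGTTT/5: at [9, 34, 55, 63, 71] ⇒ [14, 39, 60, 68, 76]
  JekIX TGAAG/2: at [20, 26, 45] ⇒ [22, 28, 47]

Pooled cuts: [14, 22, 28, 39, 47, 60, 68, 76]

Fragment lengths:
  14→22: 8 bp
  22→28: 6 bp
  28→39: 11 bp
  39→47: 8 bp
  47→60: 13 bp
  60→68: 8 bp
  68→76: 8 bp
  76→14 (wrap): 89-76+14 = 27 bp

[6,8,8,8,8,11,13,27]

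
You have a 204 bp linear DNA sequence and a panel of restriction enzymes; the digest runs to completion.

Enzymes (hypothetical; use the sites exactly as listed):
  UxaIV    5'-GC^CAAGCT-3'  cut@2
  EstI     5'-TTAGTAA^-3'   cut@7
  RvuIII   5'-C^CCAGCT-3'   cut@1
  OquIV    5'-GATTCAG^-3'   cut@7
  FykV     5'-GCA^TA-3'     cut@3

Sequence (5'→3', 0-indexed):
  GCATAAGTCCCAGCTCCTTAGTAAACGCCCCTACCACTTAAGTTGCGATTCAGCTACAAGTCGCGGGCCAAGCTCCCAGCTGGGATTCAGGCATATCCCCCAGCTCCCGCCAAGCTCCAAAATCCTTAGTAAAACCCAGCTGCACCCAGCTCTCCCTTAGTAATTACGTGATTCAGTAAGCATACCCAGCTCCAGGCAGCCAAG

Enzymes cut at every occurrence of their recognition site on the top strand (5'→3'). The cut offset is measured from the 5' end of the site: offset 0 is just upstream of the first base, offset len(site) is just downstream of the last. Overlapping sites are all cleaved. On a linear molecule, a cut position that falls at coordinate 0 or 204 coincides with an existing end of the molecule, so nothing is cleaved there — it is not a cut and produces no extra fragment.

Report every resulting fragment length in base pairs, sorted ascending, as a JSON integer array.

Per-enzyme occurrences:
  UxaIV (GCCAAGCT, off=2): starts [66, 108] → cuts [68, 110]
  EstI (TTAGTAA, off=7): starts [17, 125, 156] → cuts [24, 132, 163]
  RvuIII (CCCAGCT, off=1): starts [8, 74, 98, 134, 144, 184] → cuts [9, 75, 99, 135, 145, 185]
  OquIV (GATTCAG, off=7): starts [46, 83, 169] → cuts [53, 90, 176]
  FykV (GCATA, off=3): starts [0, 90, 179] → cuts [3, 93, 182]

Pooled cuts: [3, 9, 24, 53, 68, 75, 90, 93, 99, 110, 132, 135, 145, 163, 176, 182, 185]

Fragment lengths:
  [0,3): 3 bp
  [3,9): 6 bp
  [9,24): 15 bp
  [24,53): 29 bp
  [53,68): 15 bp
  [68,75): 7 bp
  [75,90): 15 bp
  [90,93): 3 bp
  [93,99): 6 bp
  [99,110): 11 bp
  [110,132): 22 bp
  [132,135): 3 bp
  [135,145): 10 bp
  [145,163): 18 bp
  [163,176): 13 bp
  [176,182): 6 bp
  [182,185): 3 bp
  [185,204): 19 bp

[3,3,3,3,6,6,6,7,10,11,13,15,15,15,18,19,22,29]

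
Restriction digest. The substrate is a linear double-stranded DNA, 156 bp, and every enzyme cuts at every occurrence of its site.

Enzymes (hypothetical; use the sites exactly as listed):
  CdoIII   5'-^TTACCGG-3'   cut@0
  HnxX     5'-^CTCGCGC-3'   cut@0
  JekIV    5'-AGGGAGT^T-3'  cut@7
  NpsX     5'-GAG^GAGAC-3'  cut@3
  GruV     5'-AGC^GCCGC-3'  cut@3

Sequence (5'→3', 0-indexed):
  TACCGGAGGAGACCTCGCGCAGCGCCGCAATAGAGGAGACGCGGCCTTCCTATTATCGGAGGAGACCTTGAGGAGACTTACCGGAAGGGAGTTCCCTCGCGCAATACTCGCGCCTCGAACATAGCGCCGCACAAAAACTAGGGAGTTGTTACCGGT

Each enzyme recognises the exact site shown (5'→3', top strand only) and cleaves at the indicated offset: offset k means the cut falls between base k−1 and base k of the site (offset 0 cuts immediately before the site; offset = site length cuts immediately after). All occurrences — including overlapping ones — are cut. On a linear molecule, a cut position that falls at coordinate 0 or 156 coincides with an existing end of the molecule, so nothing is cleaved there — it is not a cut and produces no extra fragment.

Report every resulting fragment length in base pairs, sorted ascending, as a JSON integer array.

Scan for sites:
  CdoIII (TTACCGG, off=0): starts [77, 148] → cuts [77, 148]
  HnxX (CTCGCGC, off=0): starts [13, 95, 106] → cuts [13, 95, 106]
  JekIV (AGGGAGTT, off=7): starts [85, 139] → cuts [92, 146]
  NpsX (GAGGAGAC, off=3): starts [5, 32, 58, 69] → cuts [8, 35, 61, 72]
  GruV (AGCGCCGC, off=3): starts [20, 122] → cuts [23, 125]

Pooled cuts: [8, 13, 23, 35, 61, 72, 77, 92, 95, 106, 125, 146, 148]

Fragments:
  [0,8): 8 bp
  [8,13): 5 bp
  [13,23): 10 bp
  [23,35): 12 bp
  [35,61): 26 bp
  [61,72): 11 bp
  [72,77): 5 bp
  [77,92): 15 bp
  [92,95): 3 bp
  [95,106): 11 bp
  [106,125): 19 bp
  [125,146): 21 bp
  [146,148): 2 bp
  [148,156): 8 bp

[2,3,5,5,8,8,10,11,11,12,15,19,21,26]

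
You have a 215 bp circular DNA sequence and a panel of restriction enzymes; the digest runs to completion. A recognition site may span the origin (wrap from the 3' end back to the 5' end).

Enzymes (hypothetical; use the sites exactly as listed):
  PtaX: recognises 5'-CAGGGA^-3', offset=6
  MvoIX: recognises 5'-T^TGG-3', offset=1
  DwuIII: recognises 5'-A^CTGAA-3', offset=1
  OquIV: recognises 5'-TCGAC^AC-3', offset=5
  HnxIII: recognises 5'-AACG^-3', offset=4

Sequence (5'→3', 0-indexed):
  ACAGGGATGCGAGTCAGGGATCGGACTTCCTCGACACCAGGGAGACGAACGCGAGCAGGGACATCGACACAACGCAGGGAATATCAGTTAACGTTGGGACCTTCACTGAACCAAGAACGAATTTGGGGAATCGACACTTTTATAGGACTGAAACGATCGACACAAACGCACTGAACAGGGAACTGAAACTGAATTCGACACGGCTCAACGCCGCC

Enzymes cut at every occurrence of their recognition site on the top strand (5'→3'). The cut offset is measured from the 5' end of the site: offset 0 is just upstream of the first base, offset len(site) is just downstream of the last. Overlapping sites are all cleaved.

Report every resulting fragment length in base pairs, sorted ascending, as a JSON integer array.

[1,1,2,4,6,6,6,6,7,7,8,8,8,10,11,11,11,11,12,12,12,13,13,14,15]

Per-enzyme occurrences:
  PtaX (CAGGGA, off=6): starts [1, 14, 37, 55, 74, 175] → cuts [7, 20, 43, 61, 80, 181]
  MvoIX (TTGG, off=1): starts [93, 122] → cuts [94, 123]
  DwuIII (ACTGAA, off=1): starts [104, 146, 169, 181, 187] → cuts [105, 147, 170, 182, 188]
  OquIV (TCGACAC, off=5): starts [30, 63, 130, 156, 194] → cuts [35, 68, 135, 161, 199]
  HnxIII (AACG, off=4): starts [47, 70, 89, 115, 151, 164, 206] → cuts [51, 74, 93, 119, 155, 168, 210]

Pooled cuts: [7, 20, 35, 43, 51, 61, 68, 74, 80, 93, 94, 105, 119, 123, 135, 147, 155, 161, 168, 170, 181, 182, 188, 199, 210]

Fragments:
  7→20: 13 bp
  20→35: 15 bp
  35→43: 8 bp
  43→51: 8 bp
  51→61: 10 bp
  61→68: 7 bp
  68→74: 6 bp
  74→80: 6 bp
  80→93: 13 bp
  93→94: 1 bp
  94→105: 11 bp
  105→119: 14 bp
  119→123: 4 bp
  123→135: 12 bp
  135→147: 12 bp
  147→155: 8 bp
  155→161: 6 bp
  161→168: 7 bp
  168→170: 2 bp
  170→181: 11 bp
  181→182: 1 bp
  182→188: 6 bp
  188→199: 11 bp
  199→210: 11 bp
  210→7 (wrap): 215-210+7 = 12 bp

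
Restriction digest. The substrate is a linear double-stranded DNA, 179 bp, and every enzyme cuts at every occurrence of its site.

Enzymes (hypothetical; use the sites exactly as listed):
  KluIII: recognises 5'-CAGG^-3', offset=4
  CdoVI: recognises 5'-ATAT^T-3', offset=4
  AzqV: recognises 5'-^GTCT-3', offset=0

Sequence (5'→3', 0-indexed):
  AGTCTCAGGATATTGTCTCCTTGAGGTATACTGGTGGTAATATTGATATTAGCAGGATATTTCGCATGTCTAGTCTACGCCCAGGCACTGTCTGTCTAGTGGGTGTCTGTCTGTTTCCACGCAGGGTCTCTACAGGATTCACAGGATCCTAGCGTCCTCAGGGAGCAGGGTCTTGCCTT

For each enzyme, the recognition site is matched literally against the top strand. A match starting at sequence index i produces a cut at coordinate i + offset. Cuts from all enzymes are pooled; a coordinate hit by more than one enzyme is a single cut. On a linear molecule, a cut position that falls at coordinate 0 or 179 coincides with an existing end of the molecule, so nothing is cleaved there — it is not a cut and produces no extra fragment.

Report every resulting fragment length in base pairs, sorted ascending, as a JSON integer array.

Scan for sites:
  KluIII (CAGG, off=4): starts [5, 52, 81, 121, 132, 141, 158, 165] → cuts [9, 56, 85, 125, 136, 145, 162, 169]
  CdoVI (ATATT, off=4): starts [9, 39, 45, 56] → cuts [13, 43, 49, 60]
  AzqV (GTCT, off=0): starts [1, 14, 67, 72, 89, 93, 104, 108, 125, 169] → cuts [1, 14, 67, 72, 89, 93, 104, 108, 125, 169]

All cut coordinates (distinct, sorted): [1, 9, 13, 14, 43, 49, 56, 60, 67, 72, 85, 89, 93, 104, 108, 125, 136, 145, 162, 169]

Fragment lengths:
  [0,1): 1 bp
  [1,9): 8 bp
  [9,13): 4 bp
  [13,14): 1 bp
  [14,43): 29 bp
  [43,49): 6 bp
  [49,56): 7 bp
  [56,60): 4 bp
  [60,67): 7 bp
  [67,72): 5 bp
  [72,85): 13 bp
  [85,89): 4 bp
  [89,93): 4 bp
  [93,104): 11 bp
  [104,108): 4 bp
  [108,125): 17 bp
  [125,136): 11 bp
  [136,145): 9 bp
  [145,162): 17 bp
  [162,169): 7 bp
  [169,179): 10 bp

[1,1,4,4,4,4,4,5,6,7,7,7,8,9,10,11,11,13,17,17,29]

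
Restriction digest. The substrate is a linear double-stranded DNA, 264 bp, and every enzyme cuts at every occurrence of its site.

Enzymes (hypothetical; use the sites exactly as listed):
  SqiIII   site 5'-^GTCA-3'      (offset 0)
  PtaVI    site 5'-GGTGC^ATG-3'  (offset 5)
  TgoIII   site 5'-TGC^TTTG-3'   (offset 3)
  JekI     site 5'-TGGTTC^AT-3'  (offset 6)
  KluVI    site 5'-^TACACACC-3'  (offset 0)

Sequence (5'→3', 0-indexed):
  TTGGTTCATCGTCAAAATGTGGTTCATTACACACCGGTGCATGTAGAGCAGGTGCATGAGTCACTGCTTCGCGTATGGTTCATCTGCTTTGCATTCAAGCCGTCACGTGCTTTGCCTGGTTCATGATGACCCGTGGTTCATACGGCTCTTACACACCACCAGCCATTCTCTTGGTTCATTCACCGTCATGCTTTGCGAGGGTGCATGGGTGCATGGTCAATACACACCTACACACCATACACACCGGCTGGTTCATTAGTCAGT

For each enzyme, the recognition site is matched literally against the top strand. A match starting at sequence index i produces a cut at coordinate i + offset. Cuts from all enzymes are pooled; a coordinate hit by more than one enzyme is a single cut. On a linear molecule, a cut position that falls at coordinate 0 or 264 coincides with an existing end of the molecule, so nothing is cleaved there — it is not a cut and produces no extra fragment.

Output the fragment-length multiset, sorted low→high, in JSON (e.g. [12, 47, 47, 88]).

Per-enzyme occurrences:
  SqiIII GTCA/0: at [10, 59, 101, 184, 215, 258] ⇒ [10, 59, 101, 184, 215, 258]
  PtaVI GGTGCATG/5: at [35, 50, 199, 207] ⇒ [40, 55, 204, 212]
  TgoIII TGCTTTG/3: at [84, 107, 188] ⇒ [87, 110, 191]
  JekI TGGTTCAT/6: at [1, 19, 75, 116, 133, 171, 248] ⇒ [7, 25, 81, 122, 139, 177, 254]
  KluVI TACACACC/0: at [27, 149, 220, 228, 237] ⇒ [27, 149, 220, 228, 237]

Pooled cuts: [7, 10, 25, 27, 40, 55, 59, 81, 87, 101, 110, 122, 139, 149, 177, 184, 191, 204, 212, 215, 220, 228, 237, 254, 258]

Fragment lengths:
  [0,7): 7 bp
  [7,10): 3 bp
  [10,25): 15 bp
  [25,27): 2 bp
  [27,40): 13 bp
  [40,55): 15 bp
  [55,59): 4 bp
  [59,81): 22 bp
  [81,87): 6 bp
  [87,101): 14 bp
  [101,110): 9 bp
  [110,122): 12 bp
  [122,139): 17 bp
  [139,149): 10 bp
  [149,177): 28 bp
  [177,184): 7 bp
  [184,191): 7 bp
  [191,204): 13 bp
  [204,212): 8 bp
  [212,215): 3 bp
  [215,220): 5 bp
  [220,228): 8 bp
  [228,237): 9 bp
  [237,254): 17 bp
  [254,258): 4 bp
  [258,264): 6 bp

[2,3,3,4,4,5,6,6,7,7,7,8,8,9,9,10,12,13,13,14,15,15,17,17,22,28]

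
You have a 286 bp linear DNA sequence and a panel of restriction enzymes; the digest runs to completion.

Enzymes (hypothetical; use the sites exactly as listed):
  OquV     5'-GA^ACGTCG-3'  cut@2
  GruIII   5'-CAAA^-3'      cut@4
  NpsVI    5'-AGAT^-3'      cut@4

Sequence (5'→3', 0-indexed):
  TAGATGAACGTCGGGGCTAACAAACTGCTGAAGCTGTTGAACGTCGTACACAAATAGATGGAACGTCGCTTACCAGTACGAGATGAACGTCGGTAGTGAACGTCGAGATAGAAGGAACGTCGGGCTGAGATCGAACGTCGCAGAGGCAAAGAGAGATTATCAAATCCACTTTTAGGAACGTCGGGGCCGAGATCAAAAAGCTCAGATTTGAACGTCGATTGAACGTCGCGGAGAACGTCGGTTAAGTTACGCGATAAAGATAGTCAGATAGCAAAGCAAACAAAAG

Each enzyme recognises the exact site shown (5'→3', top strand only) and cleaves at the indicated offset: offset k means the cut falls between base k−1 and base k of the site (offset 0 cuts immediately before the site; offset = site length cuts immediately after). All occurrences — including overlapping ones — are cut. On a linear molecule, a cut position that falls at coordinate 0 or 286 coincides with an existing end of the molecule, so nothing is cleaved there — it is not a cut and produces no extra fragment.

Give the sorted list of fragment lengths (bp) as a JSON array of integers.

[2,2,2,3,3,4,4,4,5,5,5,6,7,7,7,8,10,10,11,12,13,13,14,15,16,16,16,17,22,27]

Scan for sites:
  OquV (GAACGTCG, off=2): starts [5, 38, 60, 84, 97, 114, 132, 175, 209, 220, 232] → cuts [7, 40, 62, 86, 99, 116, 134, 177, 211, 222, 234]
  GruIII (CAAA, off=4): starts [20, 50, 146, 160, 193, 271, 276, 280] → cuts [24, 54, 150, 164, 197, 275, 280, 284]
  NpsVI (AGAT, off=4): starts [1, 55, 80, 105, 127, 153, 189, 203, 257, 265] → cuts [5, 59, 84, 109, 131, 157, 193, 207, 261, 269]

Pooled cuts: [5, 7, 24, 40, 54, 59, 62, 84, 86, 99, 109, 116, 131, 134, 150, 157, 164, 177, 193, 197, 207, 211, 222, 234, 261, 269, 275, 280, 284]

Fragments:
  [0,5): 5 bp
  [5,7): 2 bp
  [7,24): 17 bp
  [24,40): 16 bp
  [40,54): 14 bp
  [54,59): 5 bp
  [59,62): 3 bp
  [62,84): 22 bp
  [84,86): 2 bp
  [86,99): 13 bp
  [99,109): 10 bp
  [109,116): 7 bp
  [116,131): 15 bp
  [131,134): 3 bp
  [134,150): 16 bp
  [150,157): 7 bp
  [157,164): 7 bp
  [164,177): 13 bp
  [177,193): 16 bp
  [193,197): 4 bp
  [197,207): 10 bp
  [207,211): 4 bp
  [211,222): 11 bp
  [222,234): 12 bp
  [234,261): 27 bp
  [261,269): 8 bp
  [269,275): 6 bp
  [275,280): 5 bp
  [280,284): 4 bp
  [284,286): 2 bp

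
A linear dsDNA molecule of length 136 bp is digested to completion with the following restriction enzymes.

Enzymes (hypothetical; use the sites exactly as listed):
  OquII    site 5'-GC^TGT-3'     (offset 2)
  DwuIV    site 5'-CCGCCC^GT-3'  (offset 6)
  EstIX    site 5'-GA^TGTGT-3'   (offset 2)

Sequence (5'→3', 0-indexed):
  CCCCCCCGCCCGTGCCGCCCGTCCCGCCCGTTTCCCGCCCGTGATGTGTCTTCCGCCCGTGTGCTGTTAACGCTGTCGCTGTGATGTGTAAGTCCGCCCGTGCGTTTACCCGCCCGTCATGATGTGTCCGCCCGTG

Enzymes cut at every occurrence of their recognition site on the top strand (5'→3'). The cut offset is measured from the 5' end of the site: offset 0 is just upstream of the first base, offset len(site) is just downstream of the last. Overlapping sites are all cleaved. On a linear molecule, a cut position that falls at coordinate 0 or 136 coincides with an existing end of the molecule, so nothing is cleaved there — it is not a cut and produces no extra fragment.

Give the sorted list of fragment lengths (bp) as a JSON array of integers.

Scan for sites:
  OquII GCTGT/2: at [62, 71, 77] ⇒ [64, 73, 79]
  DwuIV CCGCCCGT/6: at [5, 14, 23, 34, 52, 93, 109, 127] ⇒ [11, 20, 29, 40, 58, 99, 115, 133]
  EstIX GATGTGT/2: at [42, 82, 120] ⇒ [44, 84, 122]

Pooled cuts: [11, 20, 29, 40, 44, 58, 64, 73, 79, 84, 99, 115, 122, 133]

Fragments:
  [0,11): 11 bp
  [11,20): 9 bp
  [20,29): 9 bp
  [29,40): 11 bp
  [40,44): 4 bp
  [44,58): 14 bp
  [58,64): 6 bp
  [64,73): 9 bp
  [73,79): 6 bp
  [79,84): 5 bp
  [84,99): 15 bp
  [99,115): 16 bp
  [115,122): 7 bp
  [122,133): 11 bp
  [133,136): 3 bp

[3,4,5,6,6,7,9,9,9,11,11,11,14,15,16]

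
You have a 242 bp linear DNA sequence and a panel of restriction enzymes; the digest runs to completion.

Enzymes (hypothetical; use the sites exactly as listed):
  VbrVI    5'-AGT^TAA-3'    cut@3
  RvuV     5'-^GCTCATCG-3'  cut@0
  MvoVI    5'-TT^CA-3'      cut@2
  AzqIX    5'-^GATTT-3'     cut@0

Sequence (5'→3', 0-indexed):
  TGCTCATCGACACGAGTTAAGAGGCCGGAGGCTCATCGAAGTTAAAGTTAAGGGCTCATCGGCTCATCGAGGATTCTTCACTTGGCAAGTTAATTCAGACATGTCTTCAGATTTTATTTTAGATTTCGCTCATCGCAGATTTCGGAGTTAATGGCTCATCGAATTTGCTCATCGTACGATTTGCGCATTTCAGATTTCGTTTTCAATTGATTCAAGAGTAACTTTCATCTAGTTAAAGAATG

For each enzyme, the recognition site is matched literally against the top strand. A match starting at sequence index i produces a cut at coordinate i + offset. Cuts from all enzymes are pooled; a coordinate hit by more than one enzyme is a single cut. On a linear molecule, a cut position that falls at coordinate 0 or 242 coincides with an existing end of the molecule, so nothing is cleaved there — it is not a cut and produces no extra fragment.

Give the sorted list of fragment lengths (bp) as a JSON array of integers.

[1,2,2,5,5,5,6,6,8,8,9,9,10,11,11,11,12,12,12,12,13,13,13,13,16,17]

Scan for sites:
  VbrVI AGTTAA/3: at [14, 39, 45, 87, 145, 230] ⇒ [17, 42, 48, 90, 148, 233]
  RvuV GCTCATCG/0: at [1, 30, 53, 61, 127, 153, 166] ⇒ [1, 30, 53, 61, 127, 153, 166]
  MvoVI TTCA/2: at [76, 93, 105, 188, 201, 210, 223] ⇒ [78, 95, 107, 190, 203, 212, 225]
  AzqIX GATTT/0: at [109, 121, 137, 177, 192] ⇒ [109, 121, 137, 177, 192]

All cut coordinates (distinct, sorted): [1, 17, 30, 42, 48, 53, 61, 78, 90, 95, 107, 109, 121, 127, 137, 148, 153, 166, 177, 190, 192, 203, 212, 225, 233]

Fragments:
  [0,1): 1 bp
  [1,17): 16 bp
  [17,30): 13 bp
  [30,42): 12 bp
  [42,48): 6 bp
  [48,53): 5 bp
  [53,61): 8 bp
  [61,78): 17 bp
  [78,90): 12 bp
  [90,95): 5 bp
  [95,107): 12 bp
  [107,109): 2 bp
  [109,121): 12 bp
  [121,127): 6 bp
  [127,137): 10 bp
  [137,148): 11 bp
  [148,153): 5 bp
  [153,166): 13 bp
  [166,177): 11 bp
  [177,190): 13 bp
  [190,192): 2 bp
  [192,203): 11 bp
  [203,212): 9 bp
  [212,225): 13 bp
  [225,233): 8 bp
  [233,242): 9 bp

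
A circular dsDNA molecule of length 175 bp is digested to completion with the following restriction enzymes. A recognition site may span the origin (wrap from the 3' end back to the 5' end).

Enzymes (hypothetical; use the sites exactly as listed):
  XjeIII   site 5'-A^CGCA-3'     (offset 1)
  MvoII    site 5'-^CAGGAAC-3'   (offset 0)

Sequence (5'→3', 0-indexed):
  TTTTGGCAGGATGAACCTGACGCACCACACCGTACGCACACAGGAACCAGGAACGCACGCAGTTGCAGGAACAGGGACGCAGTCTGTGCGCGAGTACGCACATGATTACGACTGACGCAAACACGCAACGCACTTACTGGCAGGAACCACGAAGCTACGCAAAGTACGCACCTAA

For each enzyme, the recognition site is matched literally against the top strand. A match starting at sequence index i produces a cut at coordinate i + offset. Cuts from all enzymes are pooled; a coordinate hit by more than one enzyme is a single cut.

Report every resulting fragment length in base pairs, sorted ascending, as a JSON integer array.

[4,5,6,6,7,8,8,9,12,12,14,17,19,19,29]

Site scan:
  XjeIII (ACGCA, off=1): starts [19, 33, 52, 56, 76, 95, 114, 122, 127, 156, 165] → cuts [20, 34, 53, 57, 77, 96, 115, 123, 128, 157, 166]
  MvoII (CAGGAAC, off=0): starts [40, 47, 65, 140] → cuts [40, 47, 65, 140]

Pooled cuts: [20, 34, 40, 47, 53, 57, 65, 77, 96, 115, 123, 128, 140, 157, 166]

Fragment lengths:
  20→34: 14 bp
  34→40: 6 bp
  40→47: 7 bp
  47→53: 6 bp
  53→57: 4 bp
  57→65: 8 bp
  65→77: 12 bp
  77→96: 19 bp
  96→115: 19 bp
  115→123: 8 bp
  123→128: 5 bp
  128→140: 12 bp
  140→157: 17 bp
  157→166: 9 bp
  166→20 (wrap): 175-166+20 = 29 bp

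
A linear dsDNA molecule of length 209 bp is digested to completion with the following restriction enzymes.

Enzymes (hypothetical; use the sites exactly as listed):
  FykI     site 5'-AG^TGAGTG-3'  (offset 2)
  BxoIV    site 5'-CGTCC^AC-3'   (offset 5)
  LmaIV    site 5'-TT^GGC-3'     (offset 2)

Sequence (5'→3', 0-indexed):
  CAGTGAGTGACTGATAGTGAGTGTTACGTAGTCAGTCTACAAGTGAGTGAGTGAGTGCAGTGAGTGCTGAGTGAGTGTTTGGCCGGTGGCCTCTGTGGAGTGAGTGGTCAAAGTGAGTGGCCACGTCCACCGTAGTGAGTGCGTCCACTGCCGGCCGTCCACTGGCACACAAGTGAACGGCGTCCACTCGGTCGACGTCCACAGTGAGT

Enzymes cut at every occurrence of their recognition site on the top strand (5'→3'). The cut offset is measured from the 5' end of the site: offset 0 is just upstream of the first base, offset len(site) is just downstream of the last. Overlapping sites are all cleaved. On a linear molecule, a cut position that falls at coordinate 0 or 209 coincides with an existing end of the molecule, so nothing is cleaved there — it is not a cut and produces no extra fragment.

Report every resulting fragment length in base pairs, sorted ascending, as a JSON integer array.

[3,4,4,7,9,9,9,11,11,13,14,14,15,15,20,25,26]

Scan for sites:
  FykI AGTGAGTG/2: at [1, 15, 41, 45, 49, 58, 69, 98, 111, 133] ⇒ [3, 17, 43, 47, 51, 60, 71, 100, 113, 135]
  BxoIV CGTCCAC/5: at [123, 141, 155, 180, 195] ⇒ [128, 146, 160, 185, 200]
  LmaIV TTGGC/2: at [78] ⇒ [80]

All cut coordinates (distinct, sorted): [3, 17, 43, 47, 51, 60, 71, 80, 100, 113, 128, 135, 146, 160, 185, 200]

Fragment lengths:
  [0,3): 3 bp
  [3,17): 14 bp
  [17,43): 26 bp
  [43,47): 4 bp
  [47,51): 4 bp
  [51,60): 9 bp
  [60,71): 11 bp
  [71,80): 9 bp
  [80,100): 20 bp
  [100,113): 13 bp
  [113,128): 15 bp
  [128,135): 7 bp
  [135,146): 11 bp
  [146,160): 14 bp
  [160,185): 25 bp
  [185,200): 15 bp
  [200,209): 9 bp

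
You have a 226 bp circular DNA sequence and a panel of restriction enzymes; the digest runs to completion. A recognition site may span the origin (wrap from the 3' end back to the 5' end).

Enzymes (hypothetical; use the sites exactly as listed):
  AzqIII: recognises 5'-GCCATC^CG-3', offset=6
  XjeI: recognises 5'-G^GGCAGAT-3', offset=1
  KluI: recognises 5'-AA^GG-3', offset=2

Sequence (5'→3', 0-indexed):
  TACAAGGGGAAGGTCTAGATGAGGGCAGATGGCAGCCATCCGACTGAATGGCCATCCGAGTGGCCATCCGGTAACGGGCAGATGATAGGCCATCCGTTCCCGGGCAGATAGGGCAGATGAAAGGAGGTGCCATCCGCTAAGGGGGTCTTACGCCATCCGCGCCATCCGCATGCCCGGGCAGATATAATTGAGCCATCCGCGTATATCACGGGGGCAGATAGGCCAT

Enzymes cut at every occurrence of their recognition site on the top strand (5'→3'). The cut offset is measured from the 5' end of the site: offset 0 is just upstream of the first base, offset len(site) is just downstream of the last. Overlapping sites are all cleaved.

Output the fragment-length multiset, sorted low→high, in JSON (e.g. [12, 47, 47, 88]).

Site scan:
  AzqIII GCCATCCG/6: at [34, 50, 62, 88, 128, 151, 160, 191] ⇒ [40, 56, 68, 94, 134, 157, 166, 197]
  XjeI GGGCAGAT/1: at [22, 75, 101, 110, 175, 211] ⇒ [23, 76, 102, 111, 176, 212]
  KluI AAGG/2: at [3, 9, 120, 138] ⇒ [5, 11, 122, 140]

All cut coordinates (distinct, sorted): [5, 11, 23, 40, 56, 68, 76, 94, 102, 111, 122, 134, 140, 157, 166, 176, 197, 212]

Fragments:
  5→11: 6 bp
  11→23: 12 bp
  23→40: 17 bp
  40→56: 16 bp
  56→68: 12 bp
  68→76: 8 bp
  76→94: 18 bp
  94→102: 8 bp
  102→111: 9 bp
  111→122: 11 bp
  122→134: 12 bp
  134→140: 6 bp
  140→157: 17 bp
  157→166: 9 bp
  166→176: 10 bp
  176→197: 21 bp
  197→212: 15 bp
  212→5 (wrap): 226-212+5 = 19 bp

[6,6,8,8,9,9,10,11,12,12,12,15,16,17,17,18,19,21]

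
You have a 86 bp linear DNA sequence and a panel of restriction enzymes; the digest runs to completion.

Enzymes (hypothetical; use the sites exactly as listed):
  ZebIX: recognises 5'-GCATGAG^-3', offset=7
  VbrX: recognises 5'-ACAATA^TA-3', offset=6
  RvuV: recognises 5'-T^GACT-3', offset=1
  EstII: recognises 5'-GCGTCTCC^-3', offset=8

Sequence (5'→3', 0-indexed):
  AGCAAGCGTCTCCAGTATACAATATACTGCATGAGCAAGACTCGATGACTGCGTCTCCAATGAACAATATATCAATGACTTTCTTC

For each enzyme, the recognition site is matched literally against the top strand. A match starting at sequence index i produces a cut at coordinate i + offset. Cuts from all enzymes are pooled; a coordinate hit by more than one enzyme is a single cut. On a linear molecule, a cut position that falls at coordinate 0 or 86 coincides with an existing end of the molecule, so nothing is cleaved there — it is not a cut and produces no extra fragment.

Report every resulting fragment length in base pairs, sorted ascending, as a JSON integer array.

Site scan:
  ZebIX (GCATGAG, off=7): starts [28] → cuts [35]
  VbrX (ACAATATA, off=6): starts [18, 63] → cuts [24, 69]
  RvuV (TGACT, off=1): starts [45, 75] → cuts [46, 76]
  EstII (GCGTCTCC, off=8): starts [5, 50] → cuts [13, 58]

Pooled cuts: [13, 24, 35, 46, 58, 69, 76]

Fragment lengths:
  [0,13): 13 bp
  [13,24): 11 bp
  [24,35): 11 bp
  [35,46): 11 bp
  [46,58): 12 bp
  [58,69): 11 bp
  [69,76): 7 bp
  [76,86): 10 bp

[7,10,11,11,11,11,12,13]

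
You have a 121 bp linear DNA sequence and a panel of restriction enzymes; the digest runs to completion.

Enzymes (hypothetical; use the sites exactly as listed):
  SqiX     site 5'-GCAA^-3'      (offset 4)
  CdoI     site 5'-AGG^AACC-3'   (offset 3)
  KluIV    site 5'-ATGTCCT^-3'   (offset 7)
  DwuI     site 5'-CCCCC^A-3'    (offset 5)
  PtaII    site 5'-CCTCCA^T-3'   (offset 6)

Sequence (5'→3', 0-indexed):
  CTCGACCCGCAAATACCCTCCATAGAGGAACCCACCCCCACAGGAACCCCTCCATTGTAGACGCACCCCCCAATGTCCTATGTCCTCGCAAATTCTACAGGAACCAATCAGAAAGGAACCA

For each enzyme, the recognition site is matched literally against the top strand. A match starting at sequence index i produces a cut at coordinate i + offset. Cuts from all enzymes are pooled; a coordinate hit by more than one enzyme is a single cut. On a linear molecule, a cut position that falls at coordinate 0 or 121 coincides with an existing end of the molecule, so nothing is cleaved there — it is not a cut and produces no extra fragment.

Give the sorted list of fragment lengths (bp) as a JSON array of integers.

Site scan:
  SqiX (GCAA, off=4): starts [8, 87] → cuts [12, 91]
  CdoI (AGGAACC, off=3): starts [25, 41, 98, 113] → cuts [28, 44, 101, 116]
  KluIV (ATGTCCT, off=7): starts [72, 79] → cuts [79, 86]
  DwuI (CCCCCA, off=5): starts [34, 66] → cuts [39, 71]
  PtaII (CCTCCAT, off=6): starts [16, 48] → cuts [22, 54]

Pooled cuts: [12, 22, 28, 39, 44, 54, 71, 79, 86, 91, 101, 116]

Fragments:
  [0,12): 12 bp
  [12,22): 10 bp
  [22,28): 6 bp
  [28,39): 11 bp
  [39,44): 5 bp
  [44,54): 10 bp
  [54,71): 17 bp
  [71,79): 8 bp
  [79,86): 7 bp
  [86,91): 5 bp
  [91,101): 10 bp
  [101,116): 15 bp
  [116,121): 5 bp

[5,5,5,6,7,8,10,10,10,11,12,15,17]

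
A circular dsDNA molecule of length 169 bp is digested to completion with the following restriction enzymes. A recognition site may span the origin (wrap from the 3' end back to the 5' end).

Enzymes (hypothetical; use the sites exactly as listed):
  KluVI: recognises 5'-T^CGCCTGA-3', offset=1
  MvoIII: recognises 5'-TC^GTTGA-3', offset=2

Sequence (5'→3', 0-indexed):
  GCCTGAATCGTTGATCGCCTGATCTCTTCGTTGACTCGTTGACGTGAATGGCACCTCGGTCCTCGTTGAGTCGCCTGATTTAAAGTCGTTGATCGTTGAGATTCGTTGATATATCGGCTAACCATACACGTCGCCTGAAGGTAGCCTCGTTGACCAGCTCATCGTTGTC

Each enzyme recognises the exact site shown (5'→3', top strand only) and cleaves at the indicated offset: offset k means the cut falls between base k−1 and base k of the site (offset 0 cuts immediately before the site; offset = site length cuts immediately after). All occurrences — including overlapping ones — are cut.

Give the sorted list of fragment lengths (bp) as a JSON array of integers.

Scan for sites:
  KluVI (TCGCCTGA, off=1): starts [14, 70, 130, 167] → cuts [15, 71, 131, 168]
  MvoIII (TCGTTGA, off=2): starts [7, 27, 35, 62, 85, 92, 102, 146] → cuts [9, 29, 37, 64, 87, 94, 104, 148]

Pooled cuts: [9, 15, 29, 37, 64, 71, 87, 94, 104, 131, 148, 168]

Fragments:
  9→15: 6 bp
  15→29: 14 bp
  29→37: 8 bp
  37→64: 27 bp
  64→71: 7 bp
  71→87: 16 bp
  87→94: 7 bp
  94→104: 10 bp
  104→131: 27 bp
  131→148: 17 bp
  148→168: 20 bp
  168→9 (wrap): 169-168+9 = 10 bp

[6,7,7,8,10,10,14,16,17,20,27,27]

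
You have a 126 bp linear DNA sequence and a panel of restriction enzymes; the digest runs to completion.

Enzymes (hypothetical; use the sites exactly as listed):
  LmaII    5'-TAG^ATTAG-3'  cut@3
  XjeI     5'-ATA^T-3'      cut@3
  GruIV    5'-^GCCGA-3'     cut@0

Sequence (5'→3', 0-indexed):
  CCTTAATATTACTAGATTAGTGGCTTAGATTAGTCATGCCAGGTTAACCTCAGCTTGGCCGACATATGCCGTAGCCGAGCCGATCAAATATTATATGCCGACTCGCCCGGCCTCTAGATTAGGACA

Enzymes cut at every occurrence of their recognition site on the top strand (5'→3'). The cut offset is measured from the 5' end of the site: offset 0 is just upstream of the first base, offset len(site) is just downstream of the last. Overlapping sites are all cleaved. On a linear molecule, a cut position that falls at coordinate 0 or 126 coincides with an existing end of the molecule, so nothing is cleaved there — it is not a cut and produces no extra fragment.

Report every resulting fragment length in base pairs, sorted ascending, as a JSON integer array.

[1,5,5,7,7,8,9,9,12,13,21,29]

Per-enzyme occurrences:
  LmaII (TAGATTAG, off=3): starts [12, 25, 114] → cuts [15, 28, 117]
  XjeI (ATAT, off=3): starts [5, 63, 87, 92] → cuts [8, 66, 90, 95]
  GruIV (GCCGA, off=0): starts [57, 73, 78, 96] → cuts [57, 73, 78, 96]

Pooled cuts: [8, 15, 28, 57, 66, 73, 78, 90, 95, 96, 117]

Fragment lengths:
  [0,8): 8 bp
  [8,15): 7 bp
  [15,28): 13 bp
  [28,57): 29 bp
  [57,66): 9 bp
  [66,73): 7 bp
  [73,78): 5 bp
  [78,90): 12 bp
  [90,95): 5 bp
  [95,96): 1 bp
  [96,117): 21 bp
  [117,126): 9 bp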